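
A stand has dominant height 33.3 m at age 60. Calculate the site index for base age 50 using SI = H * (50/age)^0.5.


50/60 = 0.833333
(0.833333)^0.5 = 0.912871
SI = 33.3 * 0.912871 = 30.3986 ≈ 30.4 m

30.4 m


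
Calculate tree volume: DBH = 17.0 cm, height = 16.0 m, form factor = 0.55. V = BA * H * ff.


(D/200)^2 = (17.0/200)^2 = 0.085^2 = 0.007225
BA = 3.141593 * 0.007225 = 0.0226980 m^2
V = 0.0226980 * 16.0 * 0.55 = 0.199742 ≈ 0.200 m^3

0.200 m^3


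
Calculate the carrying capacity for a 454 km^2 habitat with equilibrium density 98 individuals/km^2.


K = 98 * 454 = 44492 individuals

44492 individuals


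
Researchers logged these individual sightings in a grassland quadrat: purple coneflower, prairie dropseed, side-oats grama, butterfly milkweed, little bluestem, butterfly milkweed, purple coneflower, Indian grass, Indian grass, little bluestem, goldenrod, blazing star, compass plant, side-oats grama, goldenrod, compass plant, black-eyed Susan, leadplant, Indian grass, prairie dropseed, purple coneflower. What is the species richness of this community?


Total individuals logged = 21
Distinct species (count of individuals): purple coneflower (3), prairie dropseed (2), side-oats grama (2), butterfly milkweed (2), little bluestem (2), Indian grass (3), goldenrod (2), blazing star (1), compass plant (2), black-eyed Susan (1), leadplant (1)
Species richness = number of distinct species = 11

11


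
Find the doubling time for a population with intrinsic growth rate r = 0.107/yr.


td = ln(2) / 0.107 = 0.693147 / 0.107 = 6.47801 ≈ 6.5 years

6.5 years


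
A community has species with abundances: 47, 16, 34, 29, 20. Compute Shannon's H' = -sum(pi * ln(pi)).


Total N = 47 + 16 + 34 + 29 + 20 = 146
Per-species terms:
  p = 47/146 = 0.321918; ln(p) = -1.133458; p*ln(p) = 0.321918 * (-1.133458) = -0.364881
  p = 16/146 = 0.109589; ln(p) = -2.211018; p*ln(p) = 0.109589 * (-2.211018) = -0.242303
  p = 34/146 = 0.232877; ln(p) = -1.457245; p*ln(p) = 0.232877 * (-1.457245) = -0.339359
  p = 29/146 = 0.198630; ln(p) = -1.616311; p*ln(p) = 0.198630 * (-1.616311) = -0.321048
  p = 20/146 = 0.136986; ln(p) = -1.987877; p*ln(p) = 0.136986 * (-1.987877) = -0.272311
sum(p*ln(p)) = (-0.364881) + (-0.242303) + (-0.339359) + (-0.321048) + (-0.272311) = -1.539902
H' = -(-1.539902) = 1.539902 ≈ 1.5399

1.5399


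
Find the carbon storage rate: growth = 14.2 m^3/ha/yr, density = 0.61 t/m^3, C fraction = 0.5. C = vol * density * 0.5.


C = 14.2 * 0.61 * 0.5 = 4.331 ≈ 4.33 t C/ha/yr

4.33 t C/ha/yr


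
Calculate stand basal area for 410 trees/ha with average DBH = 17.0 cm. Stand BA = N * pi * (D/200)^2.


(D/200)^2 = (17.0/200)^2 = 0.085^2 = 0.007225
Individual BA = 3.141593 * 0.007225 = 0.0226980 m^2
Stand BA = 410 * 0.0226980 = 9.30618 ≈ 9.31 m^2/ha

9.31 m^2/ha


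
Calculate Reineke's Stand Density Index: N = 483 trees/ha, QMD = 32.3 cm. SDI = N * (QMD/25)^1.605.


QMD/25 = 32.3/25 = 1.292
(1.292)^1.605 = exp(1.605 * ln(1.292)) = exp(1.605 * 0.256191) = exp(0.411187) = 1.50861
SDI = 483 * 1.50861 = 728.659 ≈ 729

729


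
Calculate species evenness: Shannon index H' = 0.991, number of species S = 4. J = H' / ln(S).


ln(4) = 1.38629
J = H' / ln(S) = 0.991 / 1.38629 = 0.714858 ≈ 0.7149

0.7149


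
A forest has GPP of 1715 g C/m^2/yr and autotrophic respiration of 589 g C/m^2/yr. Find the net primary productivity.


NPP = GPP - Ra = 1715 - 589 = 1126 g C/m^2/yr

1126 g C/m^2/yr


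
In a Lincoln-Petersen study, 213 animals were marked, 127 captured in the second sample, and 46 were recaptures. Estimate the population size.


N = M * C / R = 213 * 127 / 46 = 27051 / 46 = 588.07 ≈ 588

588 individuals


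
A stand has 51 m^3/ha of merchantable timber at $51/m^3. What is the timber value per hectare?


Value = 51 * 51 = $2601/ha

$2601/ha


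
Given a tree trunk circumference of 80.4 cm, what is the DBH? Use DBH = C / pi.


DBH = C / pi = 80.4 / 3.141593 = 25.5921 ≈ 25.59 cm

25.59 cm


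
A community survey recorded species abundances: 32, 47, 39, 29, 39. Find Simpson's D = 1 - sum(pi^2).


Total N = 32 + 47 + 39 + 29 + 39 = 186
Per-species terms:
  p = 32/186 = 0.172043; p^2 = 0.172043^2 = 0.029599
  p = 47/186 = 0.252688; p^2 = 0.252688^2 = 0.063851
  p = 39/186 = 0.209677; p^2 = 0.209677^2 = 0.043964
  p = 29/186 = 0.155914; p^2 = 0.155914^2 = 0.024309
  p = 39/186 = 0.209677; p^2 = 0.209677^2 = 0.043964
sum(p^2) = 0.029599 + 0.063851 + 0.043964 + 0.024309 + 0.043964 = 0.205687
D = 1 - 0.205687 = 0.794313 ≈ 0.7943

0.7943


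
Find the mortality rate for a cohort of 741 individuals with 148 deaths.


Mortality rate = 148 / 741 = 0.199730 ≈ 0.1997

0.1997


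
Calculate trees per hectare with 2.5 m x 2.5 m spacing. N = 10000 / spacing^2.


N = 10000 / 2.5^2 = 10000 / 6.25 = 1600.00 ≈ 1600 trees/ha

1600 trees/ha


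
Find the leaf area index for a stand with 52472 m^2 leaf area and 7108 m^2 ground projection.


LAI = 52472 / 7108 = 7.3821 ≈ 7.38

7.38


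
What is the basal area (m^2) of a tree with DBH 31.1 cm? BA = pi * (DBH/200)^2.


D/200 = 31.1/200 = 0.1555 m
(D/200)^2 = 0.1555^2 = 0.02418025
BA = 3.141593 * 0.02418025 = 0.0759645 ≈ 0.0760 m^2

0.0760 m^2


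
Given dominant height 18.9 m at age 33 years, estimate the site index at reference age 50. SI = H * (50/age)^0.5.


50/33 = 1.51515
(1.51515)^0.5 = 1.23091
SI = 18.9 * 1.23091 = 23.2642 ≈ 23.3 m

23.3 m


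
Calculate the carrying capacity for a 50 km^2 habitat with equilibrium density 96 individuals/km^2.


K = 96 * 50 = 4800 individuals

4800 individuals


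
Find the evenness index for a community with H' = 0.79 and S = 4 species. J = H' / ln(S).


ln(4) = 1.38629
J = H' / ln(S) = 0.79 / 1.38629 = 0.569866 ≈ 0.5699

0.5699


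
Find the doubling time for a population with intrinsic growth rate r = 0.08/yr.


td = ln(2) / 0.08 = 0.693147 / 0.08 = 8.66434 ≈ 8.7 years

8.7 years


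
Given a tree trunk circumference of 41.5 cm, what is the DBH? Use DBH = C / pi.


DBH = C / pi = 41.5 / 3.141593 = 13.2099 ≈ 13.21 cm

13.21 cm


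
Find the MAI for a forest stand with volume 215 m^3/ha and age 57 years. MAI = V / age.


MAI = 215 / 57 = 3.7719 ≈ 3.77 m^3/ha/yr

3.77 m^3/ha/yr


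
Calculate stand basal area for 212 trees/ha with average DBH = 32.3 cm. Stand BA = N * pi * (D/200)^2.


(D/200)^2 = (32.3/200)^2 = 0.1615^2 = 0.02608225
Individual BA = 3.141593 * 0.02608225 = 0.0819398 m^2
Stand BA = 212 * 0.0819398 = 17.3712 ≈ 17.37 m^2/ha

17.37 m^2/ha


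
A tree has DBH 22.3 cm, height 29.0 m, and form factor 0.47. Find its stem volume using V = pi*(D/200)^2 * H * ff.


(D/200)^2 = (22.3/200)^2 = 0.1115^2 = 0.01243225
BA = 3.141593 * 0.01243225 = 0.0390571 m^2
V = 0.0390571 * 29.0 * 0.47 = 0.532348 ≈ 0.532 m^3

0.532 m^3


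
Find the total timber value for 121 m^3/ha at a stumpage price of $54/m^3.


Value = 121 * 54 = $6534/ha

$6534/ha


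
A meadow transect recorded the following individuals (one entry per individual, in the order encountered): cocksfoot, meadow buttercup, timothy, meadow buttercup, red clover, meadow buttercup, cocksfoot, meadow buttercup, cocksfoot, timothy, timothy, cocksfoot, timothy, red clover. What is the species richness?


Total individuals logged = 14
Distinct species (count of individuals): cocksfoot (4), meadow buttercup (4), timothy (4), red clover (2)
Species richness = number of distinct species = 4

4


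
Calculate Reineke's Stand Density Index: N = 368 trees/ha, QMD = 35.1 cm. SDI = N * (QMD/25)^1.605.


QMD/25 = 35.1/25 = 1.404
(1.404)^1.605 = exp(1.605 * ln(1.404)) = exp(1.605 * 0.339325) = exp(0.544617) = 1.72395
SDI = 368 * 1.72395 = 634.414 ≈ 634

634


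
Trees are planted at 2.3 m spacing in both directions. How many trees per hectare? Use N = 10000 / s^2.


N = 10000 / 2.3^2 = 10000 / 5.29 = 1890.36 ≈ 1890 trees/ha

1890 trees/ha


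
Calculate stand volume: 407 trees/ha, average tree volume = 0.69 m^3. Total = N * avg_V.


V_stand = 407 * 0.69 = 280.83 ≈ 280.8 m^3/ha

280.8 m^3/ha


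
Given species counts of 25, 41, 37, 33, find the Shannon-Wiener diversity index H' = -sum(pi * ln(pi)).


Total N = 25 + 41 + 37 + 33 = 136
Per-species terms:
  p = 25/136 = 0.183824; ln(p) = -1.693777; p*ln(p) = 0.183824 * (-1.693777) = -0.311357
  p = 41/136 = 0.301471; ln(p) = -1.199081; p*ln(p) = 0.301471 * (-1.199081) = -0.361488
  p = 37/136 = 0.272059; ln(p) = -1.301736; p*ln(p) = 0.272059 * (-1.301736) = -0.354149
  p = 33/136 = 0.242647; ln(p) = -1.416148; p*ln(p) = 0.242647 * (-1.416148) = -0.343624
sum(p*ln(p)) = (-0.311357) + (-0.361488) + (-0.354149) + (-0.343624) = -1.370618
H' = -(-1.370618) = 1.370618 ≈ 1.3706

1.3706


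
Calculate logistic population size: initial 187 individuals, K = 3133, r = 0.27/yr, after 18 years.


(K - N0)/N0 = (3133 - 187)/187 = 2946/187 = 15.7540
r*t = 0.27 * 18 = 4.86; exp(-4.86) = 0.00775048
15.7540 * 0.00775048 = 0.122101
1 + 0.122101 = 1.12210
N = 3133 / 1.12210 = 2792.09 ≈ 2792

2792


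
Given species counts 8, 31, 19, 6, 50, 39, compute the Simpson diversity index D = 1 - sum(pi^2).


Total N = 8 + 31 + 19 + 6 + 50 + 39 = 153
Per-species terms:
  p = 8/153 = 0.052288; p^2 = 0.052288^2 = 0.002734
  p = 31/153 = 0.202614; p^2 = 0.202614^2 = 0.041052
  p = 19/153 = 0.124183; p^2 = 0.124183^2 = 0.015421
  p = 6/153 = 0.039216; p^2 = 0.039216^2 = 0.001538
  p = 50/153 = 0.326797; p^2 = 0.326797^2 = 0.106796
  p = 39/153 = 0.254902; p^2 = 0.254902^2 = 0.064975
sum(p^2) = 0.002734 + 0.041052 + 0.015421 + 0.001538 + 0.106796 + 0.064975 = 0.232516
D = 1 - 0.232516 = 0.767484 ≈ 0.7675

0.7675


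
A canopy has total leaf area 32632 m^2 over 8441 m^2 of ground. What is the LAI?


LAI = 32632 / 8441 = 3.8659 ≈ 3.87

3.87


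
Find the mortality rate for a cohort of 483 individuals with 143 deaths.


Mortality rate = 143 / 483 = 0.296066 ≈ 0.2961

0.2961


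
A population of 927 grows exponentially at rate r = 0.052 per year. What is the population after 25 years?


r*t = 0.052 * 25 = 1.3
exp(1.3) = 3.66930
N = 927 * 3.66930 = 3401.44 ≈ 3401

3401


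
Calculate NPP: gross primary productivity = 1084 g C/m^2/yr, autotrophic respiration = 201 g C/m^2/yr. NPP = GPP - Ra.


NPP = GPP - Ra = 1084 - 201 = 883 g C/m^2/yr

883 g C/m^2/yr


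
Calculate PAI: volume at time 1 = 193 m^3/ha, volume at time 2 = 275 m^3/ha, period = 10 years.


PAI = (V2 - V1) / period = (275 - 193) / 10 = 82 / 10 = 8.20 m^3/ha/yr

8.20 m^3/ha/yr


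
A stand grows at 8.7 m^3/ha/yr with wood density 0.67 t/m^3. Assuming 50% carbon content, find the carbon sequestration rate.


C = 8.7 * 0.67 * 0.5 = 2.9145 ≈ 2.91 t C/ha/yr

2.91 t C/ha/yr


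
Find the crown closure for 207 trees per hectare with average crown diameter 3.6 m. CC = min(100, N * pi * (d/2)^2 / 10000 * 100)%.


(d/2)^2 = (3.6/2)^2 = 1.8^2 = 3.24
Crown area = 3.141593 * 3.24 = 10.1788 m^2
N * area / 10000 * 100 = 207 * 10.1788 / 10000 * 100 = 21.0701
CC = min(100, 21.0701) = 21.0701 ≈ 21.1%

21.1%


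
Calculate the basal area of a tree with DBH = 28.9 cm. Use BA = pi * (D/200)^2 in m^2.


D/200 = 28.9/200 = 0.1445 m
(D/200)^2 = 0.1445^2 = 0.02088025
BA = 3.141593 * 0.02088025 = 0.0655972 ≈ 0.0656 m^2

0.0656 m^2


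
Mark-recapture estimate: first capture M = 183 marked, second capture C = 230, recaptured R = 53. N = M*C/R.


N = M * C / R = 183 * 230 / 53 = 42090 / 53 = 794.15 ≈ 794

794 individuals


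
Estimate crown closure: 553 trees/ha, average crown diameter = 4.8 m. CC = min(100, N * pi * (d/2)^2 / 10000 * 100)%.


(d/2)^2 = (4.8/2)^2 = 2.4^2 = 5.76
Crown area = 3.141593 * 5.76 = 18.0956 m^2
N * area / 10000 * 100 = 553 * 18.0956 / 10000 * 100 = 100.069
CC = min(100, 100.069) = 100%

100%


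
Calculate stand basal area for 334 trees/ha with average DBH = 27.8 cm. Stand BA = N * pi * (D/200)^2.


(D/200)^2 = (27.8/200)^2 = 0.139^2 = 0.019321
Individual BA = 3.141593 * 0.019321 = 0.0606987 m^2
Stand BA = 334 * 0.0606987 = 20.2734 ≈ 20.27 m^2/ha

20.27 m^2/ha


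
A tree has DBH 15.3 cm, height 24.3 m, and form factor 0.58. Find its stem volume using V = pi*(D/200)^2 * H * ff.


(D/200)^2 = (15.3/200)^2 = 0.0765^2 = 0.00585225
BA = 3.141593 * 0.00585225 = 0.0183854 m^2
V = 0.0183854 * 24.3 * 0.58 = 0.259124 ≈ 0.259 m^3

0.259 m^3


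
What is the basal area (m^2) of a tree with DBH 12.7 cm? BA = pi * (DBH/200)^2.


D/200 = 12.7/200 = 0.0635 m
(D/200)^2 = 0.0635^2 = 0.00403225
BA = 3.141593 * 0.00403225 = 0.0126677 ≈ 0.0127 m^2

0.0127 m^2


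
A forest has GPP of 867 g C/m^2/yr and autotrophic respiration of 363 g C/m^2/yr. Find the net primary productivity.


NPP = GPP - Ra = 867 - 363 = 504 g C/m^2/yr

504 g C/m^2/yr


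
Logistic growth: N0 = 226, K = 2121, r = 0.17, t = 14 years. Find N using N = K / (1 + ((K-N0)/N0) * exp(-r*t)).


(K - N0)/N0 = (2121 - 226)/226 = 1895/226 = 8.38496
r*t = 0.17 * 14 = 2.38; exp(-2.38) = 0.0925506
8.38496 * 0.0925506 = 0.776033
1 + 0.776033 = 1.77603
N = 2121 / 1.77603 = 1194.24 ≈ 1194

1194


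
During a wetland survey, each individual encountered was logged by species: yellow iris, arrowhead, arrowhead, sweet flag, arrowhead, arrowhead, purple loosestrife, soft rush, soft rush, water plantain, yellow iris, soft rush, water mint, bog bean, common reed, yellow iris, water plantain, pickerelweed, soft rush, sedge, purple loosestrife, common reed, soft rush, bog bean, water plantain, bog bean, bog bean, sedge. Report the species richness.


Total individuals logged = 28
Distinct species (count of individuals): yellow iris (3), arrowhead (4), sweet flag (1), purple loosestrife (2), soft rush (5), water plantain (3), water mint (1), bog bean (4), common reed (2), pickerelweed (1), sedge (2)
Species richness = number of distinct species = 11

11


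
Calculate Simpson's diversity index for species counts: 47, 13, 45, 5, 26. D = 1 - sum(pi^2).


Total N = 47 + 13 + 45 + 5 + 26 = 136
Per-species terms:
  p = 47/136 = 0.345588; p^2 = 0.345588^2 = 0.119431
  p = 13/136 = 0.095588; p^2 = 0.095588^2 = 0.009137
  p = 45/136 = 0.330882; p^2 = 0.330882^2 = 0.109483
  p = 5/136 = 0.036765; p^2 = 0.036765^2 = 0.001352
  p = 26/136 = 0.191176; p^2 = 0.191176^2 = 0.036548
sum(p^2) = 0.119431 + 0.009137 + 0.109483 + 0.001352 + 0.036548 = 0.275951
D = 1 - 0.275951 = 0.724049 ≈ 0.7240

0.7240


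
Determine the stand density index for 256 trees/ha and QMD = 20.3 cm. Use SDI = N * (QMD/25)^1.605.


QMD/25 = 20.3/25 = 0.812
(0.812)^1.605 = exp(1.605 * ln(0.812)) = exp(1.605 * (-0.208255)) = exp(-0.334249) = 0.715876
SDI = 256 * 0.715876 = 183.264 ≈ 183

183


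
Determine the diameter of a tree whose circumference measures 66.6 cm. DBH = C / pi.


DBH = C / pi = 66.6 / 3.141593 = 21.1994 ≈ 21.20 cm

21.20 cm


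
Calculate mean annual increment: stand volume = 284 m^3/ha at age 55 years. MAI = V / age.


MAI = 284 / 55 = 5.1636 ≈ 5.16 m^3/ha/yr

5.16 m^3/ha/yr


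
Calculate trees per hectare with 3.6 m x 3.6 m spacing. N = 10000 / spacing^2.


N = 10000 / 3.6^2 = 10000 / 12.96 = 771.605 ≈ 772 trees/ha

772 trees/ha


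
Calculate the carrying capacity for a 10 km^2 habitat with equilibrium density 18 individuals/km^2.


K = 18 * 10 = 180 individuals

180 individuals


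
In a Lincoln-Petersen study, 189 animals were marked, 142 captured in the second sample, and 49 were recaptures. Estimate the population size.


N = M * C / R = 189 * 142 / 49 = 26838 / 49 = 547.71 ≈ 548

548 individuals


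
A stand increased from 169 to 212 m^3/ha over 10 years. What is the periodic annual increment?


PAI = (V2 - V1) / period = (212 - 169) / 10 = 43 / 10 = 4.30 m^3/ha/yr

4.30 m^3/ha/yr


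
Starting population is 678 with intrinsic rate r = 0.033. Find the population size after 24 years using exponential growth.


r*t = 0.033 * 24 = 0.792
exp(0.792) = 2.20781
N = 678 * 2.20781 = 1496.90 ≈ 1497

1497


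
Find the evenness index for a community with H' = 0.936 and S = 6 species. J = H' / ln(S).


ln(6) = 1.79176
J = H' / ln(S) = 0.936 / 1.79176 = 0.522391 ≈ 0.5224

0.5224


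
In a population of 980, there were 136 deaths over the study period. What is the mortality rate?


Mortality rate = 136 / 980 = 0.138776 ≈ 0.1388

0.1388


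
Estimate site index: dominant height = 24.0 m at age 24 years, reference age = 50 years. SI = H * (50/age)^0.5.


50/24 = 2.08333
(2.08333)^0.5 = 1.44337
SI = 24.0 * 1.44337 = 34.6409 ≈ 34.6 m

34.6 m


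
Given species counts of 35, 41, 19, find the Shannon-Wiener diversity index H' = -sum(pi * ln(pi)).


Total N = 35 + 41 + 19 = 95
Per-species terms:
  p = 35/95 = 0.368421; ln(p) = -0.998529; p*ln(p) = 0.368421 * (-0.998529) = -0.367879
  p = 41/95 = 0.431579; ln(p) = -0.840305; p*ln(p) = 0.431579 * (-0.840305) = -0.362658
  p = 19/95 = 0.200000; ln(p) = -1.609438; p*ln(p) = 0.200000 * (-1.609438) = -0.321888
sum(p*ln(p)) = (-0.367879) + (-0.362658) + (-0.321888) = -1.052425
H' = -(-1.052425) = 1.052425 ≈ 1.0524

1.0524


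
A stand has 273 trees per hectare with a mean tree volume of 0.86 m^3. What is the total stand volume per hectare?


V_stand = 273 * 0.86 = 234.78 ≈ 234.8 m^3/ha

234.8 m^3/ha


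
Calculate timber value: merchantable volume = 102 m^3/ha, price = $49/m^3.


Value = 102 * 49 = $4998/ha

$4998/ha


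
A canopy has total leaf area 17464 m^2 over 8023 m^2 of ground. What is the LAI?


LAI = 17464 / 8023 = 2.1767 ≈ 2.18

2.18


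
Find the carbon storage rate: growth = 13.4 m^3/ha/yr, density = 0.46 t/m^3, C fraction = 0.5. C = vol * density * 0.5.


C = 13.4 * 0.46 * 0.5 = 3.082 ≈ 3.08 t C/ha/yr

3.08 t C/ha/yr


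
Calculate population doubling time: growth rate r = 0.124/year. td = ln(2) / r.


td = ln(2) / 0.124 = 0.693147 / 0.124 = 5.58990 ≈ 5.6 years

5.6 years


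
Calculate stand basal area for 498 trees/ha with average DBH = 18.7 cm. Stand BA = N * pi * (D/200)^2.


(D/200)^2 = (18.7/200)^2 = 0.0935^2 = 0.00874225
Individual BA = 3.141593 * 0.00874225 = 0.0274646 m^2
Stand BA = 498 * 0.0274646 = 13.6774 ≈ 13.68 m^2/ha

13.68 m^2/ha


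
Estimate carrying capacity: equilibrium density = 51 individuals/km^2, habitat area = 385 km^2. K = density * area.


K = 51 * 385 = 19635 individuals

19635 individuals


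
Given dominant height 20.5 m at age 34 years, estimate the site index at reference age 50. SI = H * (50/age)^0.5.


50/34 = 1.47059
(1.47059)^0.5 = 1.21268
SI = 20.5 * 1.21268 = 24.8599 ≈ 24.9 m

24.9 m


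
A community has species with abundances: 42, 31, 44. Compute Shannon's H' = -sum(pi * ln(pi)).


Total N = 42 + 31 + 44 = 117
Per-species terms:
  p = 42/117 = 0.358974; ln(p) = -1.024505; p*ln(p) = 0.358974 * (-1.024505) = -0.367771
  p = 31/117 = 0.264957; ln(p) = -1.328188; p*ln(p) = 0.264957 * (-1.328188) = -0.351913
  p = 44/117 = 0.376068; ln(p) = -0.977985; p*ln(p) = 0.376068 * (-0.977985) = -0.367789
sum(p*ln(p)) = (-0.367771) + (-0.351913) + (-0.367789) = -1.087473
H' = -(-1.087473) = 1.087473 ≈ 1.0875

1.0875


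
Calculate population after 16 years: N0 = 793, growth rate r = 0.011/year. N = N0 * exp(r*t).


r*t = 0.011 * 16 = 0.176
exp(0.176) = 1.19244
N = 793 * 1.19244 = 945.605 ≈ 946

946


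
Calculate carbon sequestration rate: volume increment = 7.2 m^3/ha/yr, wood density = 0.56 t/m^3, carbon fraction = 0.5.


C = 7.2 * 0.56 * 0.5 = 2.016 ≈ 2.02 t C/ha/yr

2.02 t C/ha/yr


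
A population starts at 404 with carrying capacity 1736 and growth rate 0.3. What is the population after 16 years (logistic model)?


(K - N0)/N0 = (1736 - 404)/404 = 1332/404 = 3.29703
r*t = 0.3 * 16 = 4.8; exp(-4.8) = 0.00822975
3.29703 * 0.00822975 = 0.0271337
1 + 0.0271337 = 1.02713
N = 1736 / 1.02713 = 1690.15 ≈ 1690

1690


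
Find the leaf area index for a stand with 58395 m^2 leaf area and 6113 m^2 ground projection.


LAI = 58395 / 6113 = 9.5526 ≈ 9.55

9.55


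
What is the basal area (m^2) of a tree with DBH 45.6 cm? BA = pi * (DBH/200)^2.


D/200 = 45.6/200 = 0.228 m
(D/200)^2 = 0.228^2 = 0.051984
BA = 3.141593 * 0.051984 = 0.163313 ≈ 0.1633 m^2

0.1633 m^2


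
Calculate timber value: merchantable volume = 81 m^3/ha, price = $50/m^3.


Value = 81 * 50 = $4050/ha

$4050/ha


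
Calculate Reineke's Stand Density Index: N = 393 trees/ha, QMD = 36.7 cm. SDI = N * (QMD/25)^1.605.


QMD/25 = 36.7/25 = 1.468
(1.468)^1.605 = exp(1.605 * ln(1.468)) = exp(1.605 * 0.383901) = exp(0.616161) = 1.85181
SDI = 393 * 1.85181 = 727.761 ≈ 728

728


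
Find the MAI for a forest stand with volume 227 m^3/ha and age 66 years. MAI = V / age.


MAI = 227 / 66 = 3.4394 ≈ 3.44 m^3/ha/yr

3.44 m^3/ha/yr


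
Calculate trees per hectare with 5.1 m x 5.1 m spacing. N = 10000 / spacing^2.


N = 10000 / 5.1^2 = 10000 / 26.01 = 384.468 ≈ 384 trees/ha

384 trees/ha


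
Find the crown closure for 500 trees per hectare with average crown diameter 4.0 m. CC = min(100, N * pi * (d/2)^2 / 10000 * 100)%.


(d/2)^2 = (4.0/2)^2 = 2^2 = 4
Crown area = 3.141593 * 4 = 12.5664 m^2
N * area / 10000 * 100 = 500 * 12.5664 / 10000 * 100 = 62.8320
CC = min(100, 62.8320) = 62.8320 ≈ 62.8%

62.8%


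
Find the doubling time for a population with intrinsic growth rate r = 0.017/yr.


td = ln(2) / 0.017 = 0.693147 / 0.017 = 40.7734 ≈ 40.8 years

40.8 years


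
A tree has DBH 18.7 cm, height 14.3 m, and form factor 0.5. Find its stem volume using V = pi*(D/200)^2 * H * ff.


(D/200)^2 = (18.7/200)^2 = 0.0935^2 = 0.00874225
BA = 3.141593 * 0.00874225 = 0.0274646 m^2
V = 0.0274646 * 14.3 * 0.5 = 0.196372 ≈ 0.196 m^3

0.196 m^3


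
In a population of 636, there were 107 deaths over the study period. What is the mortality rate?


Mortality rate = 107 / 636 = 0.168239 ≈ 0.1682

0.1682


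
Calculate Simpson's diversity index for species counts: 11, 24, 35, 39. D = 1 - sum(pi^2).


Total N = 11 + 24 + 35 + 39 = 109
Per-species terms:
  p = 11/109 = 0.100917; p^2 = 0.100917^2 = 0.010184
  p = 24/109 = 0.220183; p^2 = 0.220183^2 = 0.048481
  p = 35/109 = 0.321101; p^2 = 0.321101^2 = 0.103106
  p = 39/109 = 0.357798; p^2 = 0.357798^2 = 0.128019
sum(p^2) = 0.010184 + 0.048481 + 0.103106 + 0.128019 = 0.289790
D = 1 - 0.289790 = 0.710210 ≈ 0.7102

0.7102


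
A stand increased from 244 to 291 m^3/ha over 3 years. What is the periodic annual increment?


PAI = (V2 - V1) / period = (291 - 244) / 3 = 47 / 3 = 15.6667 ≈ 15.67 m^3/ha/yr

15.67 m^3/ha/yr


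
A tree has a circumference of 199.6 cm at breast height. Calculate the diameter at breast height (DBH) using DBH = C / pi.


DBH = C / pi = 199.6 / 3.141593 = 63.5346 ≈ 63.53 cm

63.53 cm


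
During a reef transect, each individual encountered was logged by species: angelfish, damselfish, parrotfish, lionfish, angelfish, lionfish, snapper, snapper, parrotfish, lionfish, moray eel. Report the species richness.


Total individuals logged = 11
Distinct species (count of individuals): angelfish (2), damselfish (1), parrotfish (2), lionfish (3), snapper (2), moray eel (1)
Species richness = number of distinct species = 6

6


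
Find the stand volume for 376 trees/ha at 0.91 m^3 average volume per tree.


V_stand = 376 * 0.91 = 342.16 ≈ 342.2 m^3/ha

342.2 m^3/ha


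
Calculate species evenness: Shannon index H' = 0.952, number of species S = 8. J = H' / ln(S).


ln(8) = 2.07944
J = H' / ln(S) = 0.952 / 2.07944 = 0.457816 ≈ 0.4578

0.4578


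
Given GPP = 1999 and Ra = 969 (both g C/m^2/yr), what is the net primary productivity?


NPP = GPP - Ra = 1999 - 969 = 1030 g C/m^2/yr

1030 g C/m^2/yr


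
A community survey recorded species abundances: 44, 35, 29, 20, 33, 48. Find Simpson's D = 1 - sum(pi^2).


Total N = 44 + 35 + 29 + 20 + 33 + 48 = 209
Per-species terms:
  p = 44/209 = 0.210526; p^2 = 0.210526^2 = 0.044321
  p = 35/209 = 0.167464; p^2 = 0.167464^2 = 0.028044
  p = 29/209 = 0.138756; p^2 = 0.138756^2 = 0.019253
  p = 20/209 = 0.095694; p^2 = 0.095694^2 = 0.009157
  p = 33/209 = 0.157895; p^2 = 0.157895^2 = 0.024931
  p = 48/209 = 0.229665; p^2 = 0.229665^2 = 0.052746
sum(p^2) = 0.044321 + 0.028044 + 0.019253 + 0.009157 + 0.024931 + 0.052746 = 0.178452
D = 1 - 0.178452 = 0.821548 ≈ 0.8215

0.8215


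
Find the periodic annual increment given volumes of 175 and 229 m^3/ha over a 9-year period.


PAI = (V2 - V1) / period = (229 - 175) / 9 = 54 / 9 = 6.00 m^3/ha/yr

6.00 m^3/ha/yr


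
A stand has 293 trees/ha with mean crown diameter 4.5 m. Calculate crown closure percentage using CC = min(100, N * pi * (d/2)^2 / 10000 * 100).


(d/2)^2 = (4.5/2)^2 = 2.25^2 = 5.0625
Crown area = 3.141593 * 5.0625 = 15.9043 m^2
N * area / 10000 * 100 = 293 * 15.9043 / 10000 * 100 = 46.5996
CC = min(100, 46.5996) = 46.5996 ≈ 46.6%

46.6%


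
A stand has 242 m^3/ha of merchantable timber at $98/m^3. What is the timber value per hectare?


Value = 242 * 98 = $23716/ha

$23716/ha


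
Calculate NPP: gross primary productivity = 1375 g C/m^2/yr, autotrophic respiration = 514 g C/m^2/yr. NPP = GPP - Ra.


NPP = GPP - Ra = 1375 - 514 = 861 g C/m^2/yr

861 g C/m^2/yr


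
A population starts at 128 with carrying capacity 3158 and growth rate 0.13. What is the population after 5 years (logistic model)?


(K - N0)/N0 = (3158 - 128)/128 = 3030/128 = 23.6719
r*t = 0.13 * 5 = 0.65; exp(-0.65) = 0.522046
23.6719 * 0.522046 = 12.3578
1 + 12.3578 = 13.3578
N = 3158 / 13.3578 = 236.416 ≈ 236

236


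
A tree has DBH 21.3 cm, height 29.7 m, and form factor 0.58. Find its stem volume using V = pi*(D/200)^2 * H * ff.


(D/200)^2 = (21.3/200)^2 = 0.1065^2 = 0.01134225
BA = 3.141593 * 0.01134225 = 0.0356327 m^2
V = 0.0356327 * 29.7 * 0.58 = 0.613809 ≈ 0.614 m^3

0.614 m^3


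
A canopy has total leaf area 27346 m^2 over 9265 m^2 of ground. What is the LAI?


LAI = 27346 / 9265 = 2.9515 ≈ 2.95

2.95


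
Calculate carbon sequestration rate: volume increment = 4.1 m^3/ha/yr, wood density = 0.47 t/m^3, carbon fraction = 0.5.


C = 4.1 * 0.47 * 0.5 = 0.9635 ≈ 0.96 t C/ha/yr

0.96 t C/ha/yr


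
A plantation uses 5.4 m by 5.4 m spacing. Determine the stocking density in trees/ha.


N = 10000 / 5.4^2 = 10000 / 29.16 = 342.936 ≈ 343 trees/ha

343 trees/ha


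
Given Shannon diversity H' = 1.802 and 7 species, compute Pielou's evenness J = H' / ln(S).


ln(7) = 1.94591
J = H' / ln(S) = 1.802 / 1.94591 = 0.926045 ≈ 0.9260

0.9260


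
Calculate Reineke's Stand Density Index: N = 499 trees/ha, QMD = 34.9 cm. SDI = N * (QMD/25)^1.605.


QMD/25 = 34.9/25 = 1.396
(1.396)^1.605 = exp(1.605 * ln(1.396)) = exp(1.605 * 0.333611) = exp(0.535446) = 1.70821
SDI = 499 * 1.70821 = 852.397 ≈ 852

852


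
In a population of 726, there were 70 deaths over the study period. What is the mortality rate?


Mortality rate = 70 / 726 = 0.096419 ≈ 0.0964

0.0964


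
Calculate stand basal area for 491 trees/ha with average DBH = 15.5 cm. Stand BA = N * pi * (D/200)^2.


(D/200)^2 = (15.5/200)^2 = 0.0775^2 = 0.00600625
Individual BA = 3.141593 * 0.00600625 = 0.0188692 m^2
Stand BA = 491 * 0.0188692 = 9.26478 ≈ 9.26 m^2/ha

9.26 m^2/ha


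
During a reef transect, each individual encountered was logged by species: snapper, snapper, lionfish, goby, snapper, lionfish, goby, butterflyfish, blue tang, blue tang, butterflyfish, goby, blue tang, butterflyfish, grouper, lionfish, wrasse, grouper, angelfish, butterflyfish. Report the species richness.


Total individuals logged = 20
Distinct species (count of individuals): snapper (3), lionfish (3), goby (3), butterflyfish (4), blue tang (3), grouper (2), wrasse (1), angelfish (1)
Species richness = number of distinct species = 8

8


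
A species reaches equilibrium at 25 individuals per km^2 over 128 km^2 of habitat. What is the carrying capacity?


K = 25 * 128 = 3200 individuals

3200 individuals


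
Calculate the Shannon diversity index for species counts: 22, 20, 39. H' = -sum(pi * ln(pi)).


Total N = 22 + 20 + 39 = 81
Per-species terms:
  p = 22/81 = 0.271605; ln(p) = -1.303406; p*ln(p) = 0.271605 * (-1.303406) = -0.354012
  p = 20/81 = 0.246914; ln(p) = -1.398715; p*ln(p) = 0.246914 * (-1.398715) = -0.345362
  p = 39/81 = 0.481481; ln(p) = -0.730889; p*ln(p) = 0.481481 * (-0.730889) = -0.351909
sum(p*ln(p)) = (-0.354012) + (-0.345362) + (-0.351909) = -1.051283
H' = -(-1.051283) = 1.051283 ≈ 1.0513

1.0513


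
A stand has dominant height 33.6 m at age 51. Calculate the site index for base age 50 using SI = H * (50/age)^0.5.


50/51 = 0.980392
(0.980392)^0.5 = 0.990147
SI = 33.6 * 0.990147 = 33.2689 ≈ 33.3 m

33.3 m


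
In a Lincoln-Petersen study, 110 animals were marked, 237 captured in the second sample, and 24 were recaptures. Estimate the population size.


N = M * C / R = 110 * 237 / 24 = 26070 / 24 = 1086.25 ≈ 1086

1086 individuals


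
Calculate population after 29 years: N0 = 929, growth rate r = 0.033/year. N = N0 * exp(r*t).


r*t = 0.033 * 29 = 0.957
exp(0.957) = 2.60387
N = 929 * 2.60387 = 2419.00 ≈ 2419

2419


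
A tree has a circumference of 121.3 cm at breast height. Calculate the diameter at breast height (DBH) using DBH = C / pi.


DBH = C / pi = 121.3 / 3.141593 = 38.6110 ≈ 38.61 cm

38.61 cm


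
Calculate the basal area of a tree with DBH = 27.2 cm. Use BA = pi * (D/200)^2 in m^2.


D/200 = 27.2/200 = 0.136 m
(D/200)^2 = 0.136^2 = 0.018496
BA = 3.141593 * 0.018496 = 0.0581069 ≈ 0.0581 m^2

0.0581 m^2


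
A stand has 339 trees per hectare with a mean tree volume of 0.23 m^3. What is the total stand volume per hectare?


V_stand = 339 * 0.23 = 77.97 ≈ 78.0 m^3/ha

78.0 m^3/ha


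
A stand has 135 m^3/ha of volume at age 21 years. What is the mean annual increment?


MAI = 135 / 21 = 6.4286 ≈ 6.43 m^3/ha/yr

6.43 m^3/ha/yr


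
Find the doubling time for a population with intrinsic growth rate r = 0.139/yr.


td = ln(2) / 0.139 = 0.693147 / 0.139 = 4.98667 ≈ 5.0 years

5.0 years


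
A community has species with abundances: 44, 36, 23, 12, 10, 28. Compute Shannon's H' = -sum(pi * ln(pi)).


Total N = 44 + 36 + 23 + 12 + 10 + 28 = 153
Per-species terms:
  p = 44/153 = 0.287582; ln(p) = -1.246247; p*ln(p) = 0.287582 * (-1.246247) = -0.358398
  p = 36/153 = 0.235294; ln(p) = -1.446919; p*ln(p) = 0.235294 * (-1.446919) = -0.340451
  p = 23/153 = 0.150327; ln(p) = -1.894942; p*ln(p) = 0.150327 * (-1.894942) = -0.284861
  p = 12/153 = 0.078431; ln(p) = -2.545536; p*ln(p) = 0.078431 * (-2.545536) = -0.199649
  p = 10/153 = 0.065359; ln(p) = -2.727860; p*ln(p) = 0.065359 * (-2.727860) = -0.178290
  p = 28/153 = 0.183007; ln(p) = -1.698231; p*ln(p) = 0.183007 * (-1.698231) = -0.310788
sum(p*ln(p)) = (-0.358398) + (-0.340451) + (-0.284861) + (-0.199649) + (-0.178290) + (-0.310788) = -1.672437
H' = -(-1.672437) = 1.672437 ≈ 1.6724

1.6724


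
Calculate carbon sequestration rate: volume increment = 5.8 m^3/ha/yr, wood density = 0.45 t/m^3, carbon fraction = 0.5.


C = 5.8 * 0.45 * 0.5 = 1.305 ≈ 1.31 t C/ha/yr

1.31 t C/ha/yr


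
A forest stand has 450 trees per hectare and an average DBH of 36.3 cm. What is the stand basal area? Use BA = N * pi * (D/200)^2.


(D/200)^2 = (36.3/200)^2 = 0.1815^2 = 0.03294225
Individual BA = 3.141593 * 0.03294225 = 0.103491 m^2
Stand BA = 450 * 0.103491 = 46.5710 ≈ 46.57 m^2/ha

46.57 m^2/ha


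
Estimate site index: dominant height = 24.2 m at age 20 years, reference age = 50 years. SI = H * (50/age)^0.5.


50/20 = 2.50000
(2.50000)^0.5 = 1.58114
SI = 24.2 * 1.58114 = 38.2636 ≈ 38.3 m

38.3 m


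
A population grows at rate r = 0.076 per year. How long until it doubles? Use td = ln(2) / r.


td = ln(2) / 0.076 = 0.693147 / 0.076 = 9.12036 ≈ 9.1 years

9.1 years


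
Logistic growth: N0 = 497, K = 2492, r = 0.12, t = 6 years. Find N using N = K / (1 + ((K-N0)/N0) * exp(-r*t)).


(K - N0)/N0 = (2492 - 497)/497 = 1995/497 = 4.01408
r*t = 0.12 * 6 = 0.72; exp(-0.72) = 0.486752
4.01408 * 0.486752 = 1.95386
1 + 1.95386 = 2.95386
N = 2492 / 2.95386 = 843.642 ≈ 844

844


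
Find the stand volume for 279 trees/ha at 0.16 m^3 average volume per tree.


V_stand = 279 * 0.16 = 44.64 ≈ 44.6 m^3/ha

44.6 m^3/ha


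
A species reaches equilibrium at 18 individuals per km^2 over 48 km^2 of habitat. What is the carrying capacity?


K = 18 * 48 = 864 individuals

864 individuals


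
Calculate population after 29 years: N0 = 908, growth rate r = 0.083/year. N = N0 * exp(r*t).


r*t = 0.083 * 29 = 2.407
exp(2.407) = 11.1006
N = 908 * 11.1006 = 10079.3 ≈ 10079

10079


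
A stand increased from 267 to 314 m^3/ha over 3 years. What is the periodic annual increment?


PAI = (V2 - V1) / period = (314 - 267) / 3 = 47 / 3 = 15.6667 ≈ 15.67 m^3/ha/yr

15.67 m^3/ha/yr


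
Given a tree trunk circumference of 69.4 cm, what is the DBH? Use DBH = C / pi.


DBH = C / pi = 69.4 / 3.141593 = 22.0907 ≈ 22.09 cm

22.09 cm


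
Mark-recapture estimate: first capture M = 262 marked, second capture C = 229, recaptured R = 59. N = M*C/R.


N = M * C / R = 262 * 229 / 59 = 59998 / 59 = 1016.92 ≈ 1017

1017 individuals


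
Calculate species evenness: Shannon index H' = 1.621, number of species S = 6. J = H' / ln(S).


ln(6) = 1.79176
J = H' / ln(S) = 1.621 / 1.79176 = 0.904697 ≈ 0.9047

0.9047


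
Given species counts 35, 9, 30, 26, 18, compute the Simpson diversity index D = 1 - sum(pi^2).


Total N = 35 + 9 + 30 + 26 + 18 = 118
Per-species terms:
  p = 35/118 = 0.296610; p^2 = 0.296610^2 = 0.087977
  p = 9/118 = 0.076271; p^2 = 0.076271^2 = 0.005817
  p = 30/118 = 0.254237; p^2 = 0.254237^2 = 0.064636
  p = 26/118 = 0.220339; p^2 = 0.220339^2 = 0.048549
  p = 18/118 = 0.152542; p^2 = 0.152542^2 = 0.023269
sum(p^2) = 0.087977 + 0.005817 + 0.064636 + 0.048549 + 0.023269 = 0.230248
D = 1 - 0.230248 = 0.769752 ≈ 0.7698

0.7698


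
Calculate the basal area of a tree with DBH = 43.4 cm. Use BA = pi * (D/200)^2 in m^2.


D/200 = 43.4/200 = 0.217 m
(D/200)^2 = 0.217^2 = 0.047089
BA = 3.141593 * 0.047089 = 0.147934 ≈ 0.1479 m^2

0.1479 m^2


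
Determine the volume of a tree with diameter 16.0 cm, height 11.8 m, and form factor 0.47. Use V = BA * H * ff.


(D/200)^2 = (16.0/200)^2 = 0.08^2 = 0.0064
BA = 3.141593 * 0.0064 = 0.0201062 m^2
V = 0.0201062 * 11.8 * 0.47 = 0.111509 ≈ 0.112 m^3

0.112 m^3


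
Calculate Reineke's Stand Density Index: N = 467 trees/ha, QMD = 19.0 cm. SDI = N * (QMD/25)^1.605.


QMD/25 = 19.0/25 = 0.76
(0.76)^1.605 = exp(1.605 * ln(0.76)) = exp(1.605 * (-0.274437)) = exp(-0.440471) = 0.643733
SDI = 467 * 0.643733 = 300.623 ≈ 301

301


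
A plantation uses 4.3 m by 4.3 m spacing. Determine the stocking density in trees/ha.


N = 10000 / 4.3^2 = 10000 / 18.49 = 540.833 ≈ 541 trees/ha

541 trees/ha


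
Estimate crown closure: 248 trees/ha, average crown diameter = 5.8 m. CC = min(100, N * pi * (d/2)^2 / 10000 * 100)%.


(d/2)^2 = (5.8/2)^2 = 2.9^2 = 8.41
Crown area = 3.141593 * 8.41 = 26.4208 m^2
N * area / 10000 * 100 = 248 * 26.4208 / 10000 * 100 = 65.5236
CC = min(100, 65.5236) = 65.5236 ≈ 65.5%

65.5%


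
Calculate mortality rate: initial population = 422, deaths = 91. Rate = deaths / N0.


Mortality rate = 91 / 422 = 0.215640 ≈ 0.2156

0.2156


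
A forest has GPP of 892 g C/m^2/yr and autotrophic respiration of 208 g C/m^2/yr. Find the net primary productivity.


NPP = GPP - Ra = 892 - 208 = 684 g C/m^2/yr

684 g C/m^2/yr


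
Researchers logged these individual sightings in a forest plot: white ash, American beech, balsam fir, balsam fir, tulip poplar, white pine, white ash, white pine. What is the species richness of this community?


Total individuals logged = 8
Distinct species (count of individuals): white ash (2), American beech (1), balsam fir (2), tulip poplar (1), white pine (2)
Species richness = number of distinct species = 5

5


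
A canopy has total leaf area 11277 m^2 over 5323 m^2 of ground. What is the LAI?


LAI = 11277 / 5323 = 2.1185 ≈ 2.12

2.12


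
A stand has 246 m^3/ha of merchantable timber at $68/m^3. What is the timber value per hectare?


Value = 246 * 68 = $16728/ha

$16728/ha


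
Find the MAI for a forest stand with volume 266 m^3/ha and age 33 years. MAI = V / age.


MAI = 266 / 33 = 8.0606 ≈ 8.06 m^3/ha/yr

8.06 m^3/ha/yr


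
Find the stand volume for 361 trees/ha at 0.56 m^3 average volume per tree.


V_stand = 361 * 0.56 = 202.16 ≈ 202.2 m^3/ha

202.2 m^3/ha


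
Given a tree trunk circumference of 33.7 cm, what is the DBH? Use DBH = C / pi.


DBH = C / pi = 33.7 / 3.141593 = 10.7270 ≈ 10.73 cm

10.73 cm


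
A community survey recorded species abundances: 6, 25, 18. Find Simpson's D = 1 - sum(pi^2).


Total N = 6 + 25 + 18 = 49
Per-species terms:
  p = 6/49 = 0.122449; p^2 = 0.122449^2 = 0.014994
  p = 25/49 = 0.510204; p^2 = 0.510204^2 = 0.260308
  p = 18/49 = 0.367347; p^2 = 0.367347^2 = 0.134944
sum(p^2) = 0.014994 + 0.260308 + 0.134944 = 0.410246
D = 1 - 0.410246 = 0.589754 ≈ 0.5898

0.5898


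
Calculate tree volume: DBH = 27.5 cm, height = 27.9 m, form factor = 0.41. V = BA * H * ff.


(D/200)^2 = (27.5/200)^2 = 0.1375^2 = 0.01890625
BA = 3.141593 * 0.01890625 = 0.0593957 m^2
V = 0.0593957 * 27.9 * 0.41 = 0.679427 ≈ 0.679 m^3

0.679 m^3


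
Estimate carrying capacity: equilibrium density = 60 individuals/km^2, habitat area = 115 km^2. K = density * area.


K = 60 * 115 = 6900 individuals

6900 individuals


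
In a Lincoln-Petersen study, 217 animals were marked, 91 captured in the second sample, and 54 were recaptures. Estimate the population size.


N = M * C / R = 217 * 91 / 54 = 19747 / 54 = 365.69 ≈ 366

366 individuals


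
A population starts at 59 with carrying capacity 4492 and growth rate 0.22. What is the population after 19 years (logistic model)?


(K - N0)/N0 = (4492 - 59)/59 = 4433/59 = 75.1356
r*t = 0.22 * 19 = 4.18; exp(-4.18) = 0.0152985
75.1356 * 0.0152985 = 1.14946
1 + 1.14946 = 2.14946
N = 4492 / 2.14946 = 2089.83 ≈ 2090

2090


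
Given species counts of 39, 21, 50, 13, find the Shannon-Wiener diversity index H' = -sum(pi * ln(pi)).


Total N = 39 + 21 + 50 + 13 = 123
Per-species terms:
  p = 39/123 = 0.317073; ln(p) = -1.148623; p*ln(p) = 0.317073 * (-1.148623) = -0.364197
  p = 21/123 = 0.170732; ln(p) = -1.767660; p*ln(p) = 0.170732 * (-1.767660) = -0.301796
  p = 50/123 = 0.406504; ln(p) = -0.900162; p*ln(p) = 0.406504 * (-0.900162) = -0.365919
  p = 13/123 = 0.105691; ln(p) = -2.247236; p*ln(p) = 0.105691 * (-2.247236) = -0.237513
sum(p*ln(p)) = (-0.364197) + (-0.301796) + (-0.365919) + (-0.237513) = -1.269425
H' = -(-1.269425) = 1.269425 ≈ 1.2694

1.2694


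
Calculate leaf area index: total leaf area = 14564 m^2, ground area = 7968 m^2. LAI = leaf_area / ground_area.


LAI = 14564 / 7968 = 1.8278 ≈ 1.83

1.83


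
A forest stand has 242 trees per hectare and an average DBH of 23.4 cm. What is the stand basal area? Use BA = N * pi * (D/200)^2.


(D/200)^2 = (23.4/200)^2 = 0.117^2 = 0.013689
Individual BA = 3.141593 * 0.013689 = 0.0430053 m^2
Stand BA = 242 * 0.0430053 = 10.4073 ≈ 10.41 m^2/ha

10.41 m^2/ha


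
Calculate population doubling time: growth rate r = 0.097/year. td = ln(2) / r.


td = ln(2) / 0.097 = 0.693147 / 0.097 = 7.14585 ≈ 7.1 years

7.1 years


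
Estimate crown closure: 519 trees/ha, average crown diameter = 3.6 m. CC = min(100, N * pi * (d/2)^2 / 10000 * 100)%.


(d/2)^2 = (3.6/2)^2 = 1.8^2 = 3.24
Crown area = 3.141593 * 3.24 = 10.1788 m^2
N * area / 10000 * 100 = 519 * 10.1788 / 10000 * 100 = 52.8280
CC = min(100, 52.8280) = 52.8280 ≈ 52.8%

52.8%
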